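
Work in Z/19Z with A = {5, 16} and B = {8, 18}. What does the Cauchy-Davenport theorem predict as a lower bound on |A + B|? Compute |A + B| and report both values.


Cauchy-Davenport: |A + B| ≥ min(p, |A| + |B| - 1) for A, B nonempty in Z/pZ.
|A| = 2, |B| = 2, p = 19.
CD lower bound = min(19, 2 + 2 - 1) = min(19, 3) = 3.
Compute A + B mod 19 directly:
a = 5: 5+8=13, 5+18=4
a = 16: 16+8=5, 16+18=15
A + B = {4, 5, 13, 15}, so |A + B| = 4.
Verify: 4 ≥ 3? Yes ✓.

CD lower bound = 3, actual |A + B| = 4.


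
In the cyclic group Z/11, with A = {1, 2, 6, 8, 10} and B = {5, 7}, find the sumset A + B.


Work in Z/11Z: reduce every sum a + b modulo 11.
Enumerate all 10 pairs:
a = 1: 1+5=6, 1+7=8
a = 2: 2+5=7, 2+7=9
a = 6: 6+5=0, 6+7=2
a = 8: 8+5=2, 8+7=4
a = 10: 10+5=4, 10+7=6
Distinct residues collected: {0, 2, 4, 6, 7, 8, 9}
|A + B| = 7 (out of 11 total residues).

A + B = {0, 2, 4, 6, 7, 8, 9}


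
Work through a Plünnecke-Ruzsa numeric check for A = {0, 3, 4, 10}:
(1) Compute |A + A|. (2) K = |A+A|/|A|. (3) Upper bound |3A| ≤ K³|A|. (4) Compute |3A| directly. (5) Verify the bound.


|A| = 4.
Step 1: Compute A + A by enumerating all 16 pairs.
A + A = {0, 3, 4, 6, 7, 8, 10, 13, 14, 20}, so |A + A| = 10.
Step 2: Doubling constant K = |A + A|/|A| = 10/4 = 10/4 ≈ 2.5000.
Step 3: Plünnecke-Ruzsa gives |3A| ≤ K³·|A| = (2.5000)³ · 4 ≈ 62.5000.
Step 4: Compute 3A = A + A + A directly by enumerating all triples (a,b,c) ∈ A³; |3A| = 19.
Step 5: Check 19 ≤ 62.5000? Yes ✓.

K = 10/4, Plünnecke-Ruzsa bound K³|A| ≈ 62.5000, |3A| = 19, inequality holds.


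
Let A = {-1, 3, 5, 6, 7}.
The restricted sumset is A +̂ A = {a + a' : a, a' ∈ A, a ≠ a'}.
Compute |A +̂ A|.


Restricted sumset: A +̂ A = {a + a' : a ∈ A, a' ∈ A, a ≠ a'}.
Equivalently, take A + A and drop any sum 2a that is achievable ONLY as a + a for a ∈ A (i.e. sums representable only with equal summands).
Enumerate pairs (a, a') with a < a' (symmetric, so each unordered pair gives one sum; this covers all a ≠ a'):
  -1 + 3 = 2
  -1 + 5 = 4
  -1 + 6 = 5
  -1 + 7 = 6
  3 + 5 = 8
  3 + 6 = 9
  3 + 7 = 10
  5 + 6 = 11
  5 + 7 = 12
  6 + 7 = 13
Collected distinct sums: {2, 4, 5, 6, 8, 9, 10, 11, 12, 13}
|A +̂ A| = 10
(Reference bound: |A +̂ A| ≥ 2|A| - 3 for |A| ≥ 2, with |A| = 5 giving ≥ 7.)

|A +̂ A| = 10


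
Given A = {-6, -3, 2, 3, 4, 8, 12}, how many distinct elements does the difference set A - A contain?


A - A = {a - a' : a, a' ∈ A}; |A| = 7.
Bounds: 2|A|-1 ≤ |A - A| ≤ |A|² - |A| + 1, i.e. 13 ≤ |A - A| ≤ 43.
Note: 0 ∈ A - A always (from a - a). The set is symmetric: if d ∈ A - A then -d ∈ A - A.
Enumerate nonzero differences d = a - a' with a > a' (then include -d):
Positive differences: {1, 2, 3, 4, 5, 6, 7, 8, 9, 10, 11, 14, 15, 18}
Full difference set: {0} ∪ (positive diffs) ∪ (negative diffs).
|A - A| = 1 + 2·14 = 29 (matches direct enumeration: 29).

|A - A| = 29


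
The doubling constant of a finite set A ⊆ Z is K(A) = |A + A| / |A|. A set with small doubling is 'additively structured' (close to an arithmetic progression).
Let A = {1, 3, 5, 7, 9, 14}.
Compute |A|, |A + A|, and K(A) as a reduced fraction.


|A| = 6.
Compute A + A by enumerating all 36 pairs.
A + A = {2, 4, 6, 8, 10, 12, 14, 15, 16, 17, 18, 19, 21, 23, 28}, so |A + A| = 15.
K = |A + A| / |A| = 15/6 = 5/2 ≈ 2.5000.
Reference: AP of size 6 gives K = 11/6 ≈ 1.8333; a fully generic set of size 6 gives K ≈ 3.5000.

|A| = 6, |A + A| = 15, K = 15/6 = 5/2.


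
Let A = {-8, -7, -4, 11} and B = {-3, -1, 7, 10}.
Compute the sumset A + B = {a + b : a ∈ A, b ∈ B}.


A + B = {a + b : a ∈ A, b ∈ B}.
Enumerate all |A|·|B| = 4·4 = 16 pairs (a, b) and collect distinct sums.
a = -8: -8+-3=-11, -8+-1=-9, -8+7=-1, -8+10=2
a = -7: -7+-3=-10, -7+-1=-8, -7+7=0, -7+10=3
a = -4: -4+-3=-7, -4+-1=-5, -4+7=3, -4+10=6
a = 11: 11+-3=8, 11+-1=10, 11+7=18, 11+10=21
Collecting distinct sums: A + B = {-11, -10, -9, -8, -7, -5, -1, 0, 2, 3, 6, 8, 10, 18, 21}
|A + B| = 15

A + B = {-11, -10, -9, -8, -7, -5, -1, 0, 2, 3, 6, 8, 10, 18, 21}


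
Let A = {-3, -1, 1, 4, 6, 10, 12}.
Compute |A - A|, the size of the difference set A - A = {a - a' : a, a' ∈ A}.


A - A = {a - a' : a, a' ∈ A}; |A| = 7.
Bounds: 2|A|-1 ≤ |A - A| ≤ |A|² - |A| + 1, i.e. 13 ≤ |A - A| ≤ 43.
Note: 0 ∈ A - A always (from a - a). The set is symmetric: if d ∈ A - A then -d ∈ A - A.
Enumerate nonzero differences d = a - a' with a > a' (then include -d):
Positive differences: {2, 3, 4, 5, 6, 7, 8, 9, 11, 13, 15}
Full difference set: {0} ∪ (positive diffs) ∪ (negative diffs).
|A - A| = 1 + 2·11 = 23 (matches direct enumeration: 23).

|A - A| = 23


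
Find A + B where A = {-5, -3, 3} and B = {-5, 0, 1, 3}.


A + B = {a + b : a ∈ A, b ∈ B}.
Enumerate all |A|·|B| = 3·4 = 12 pairs (a, b) and collect distinct sums.
a = -5: -5+-5=-10, -5+0=-5, -5+1=-4, -5+3=-2
a = -3: -3+-5=-8, -3+0=-3, -3+1=-2, -3+3=0
a = 3: 3+-5=-2, 3+0=3, 3+1=4, 3+3=6
Collecting distinct sums: A + B = {-10, -8, -5, -4, -3, -2, 0, 3, 4, 6}
|A + B| = 10

A + B = {-10, -8, -5, -4, -3, -2, 0, 3, 4, 6}


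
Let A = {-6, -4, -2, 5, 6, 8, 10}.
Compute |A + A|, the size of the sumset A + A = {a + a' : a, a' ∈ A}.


A + A = {a + a' : a, a' ∈ A}; |A| = 7.
General bounds: 2|A| - 1 ≤ |A + A| ≤ |A|(|A|+1)/2, i.e. 13 ≤ |A + A| ≤ 28.
Lower bound 2|A|-1 is attained iff A is an arithmetic progression.
Enumerate sums a + a' for a ≤ a' (symmetric, so this suffices):
a = -6: -6+-6=-12, -6+-4=-10, -6+-2=-8, -6+5=-1, -6+6=0, -6+8=2, -6+10=4
a = -4: -4+-4=-8, -4+-2=-6, -4+5=1, -4+6=2, -4+8=4, -4+10=6
a = -2: -2+-2=-4, -2+5=3, -2+6=4, -2+8=6, -2+10=8
a = 5: 5+5=10, 5+6=11, 5+8=13, 5+10=15
a = 6: 6+6=12, 6+8=14, 6+10=16
a = 8: 8+8=16, 8+10=18
a = 10: 10+10=20
Distinct sums: {-12, -10, -8, -6, -4, -1, 0, 1, 2, 3, 4, 6, 8, 10, 11, 12, 13, 14, 15, 16, 18, 20}
|A + A| = 22

|A + A| = 22


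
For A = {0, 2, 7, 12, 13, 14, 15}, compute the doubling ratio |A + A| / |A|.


|A| = 7.
Compute A + A by enumerating all 49 pairs.
A + A = {0, 2, 4, 7, 9, 12, 13, 14, 15, 16, 17, 19, 20, 21, 22, 24, 25, 26, 27, 28, 29, 30}, so |A + A| = 22.
K = |A + A| / |A| = 22/7 (already in lowest terms) ≈ 3.1429.
Reference: AP of size 7 gives K = 13/7 ≈ 1.8571; a fully generic set of size 7 gives K ≈ 4.0000.

|A| = 7, |A + A| = 22, K = 22/7.


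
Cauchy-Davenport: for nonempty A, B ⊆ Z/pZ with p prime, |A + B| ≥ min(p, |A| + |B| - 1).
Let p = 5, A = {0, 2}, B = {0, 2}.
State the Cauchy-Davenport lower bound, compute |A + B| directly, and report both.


Cauchy-Davenport: |A + B| ≥ min(p, |A| + |B| - 1) for A, B nonempty in Z/pZ.
|A| = 2, |B| = 2, p = 5.
CD lower bound = min(5, 2 + 2 - 1) = min(5, 3) = 3.
Compute A + B mod 5 directly:
a = 0: 0+0=0, 0+2=2
a = 2: 2+0=2, 2+2=4
A + B = {0, 2, 4}, so |A + B| = 3.
Verify: 3 ≥ 3? Yes ✓.

CD lower bound = 3, actual |A + B| = 3.


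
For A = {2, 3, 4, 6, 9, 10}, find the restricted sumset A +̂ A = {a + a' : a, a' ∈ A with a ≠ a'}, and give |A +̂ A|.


Restricted sumset: A +̂ A = {a + a' : a ∈ A, a' ∈ A, a ≠ a'}.
Equivalently, take A + A and drop any sum 2a that is achievable ONLY as a + a for a ∈ A (i.e. sums representable only with equal summands).
Enumerate pairs (a, a') with a < a' (symmetric, so each unordered pair gives one sum; this covers all a ≠ a'):
  2 + 3 = 5
  2 + 4 = 6
  2 + 6 = 8
  2 + 9 = 11
  2 + 10 = 12
  3 + 4 = 7
  3 + 6 = 9
  3 + 9 = 12
  3 + 10 = 13
  4 + 6 = 10
  4 + 9 = 13
  4 + 10 = 14
  6 + 9 = 15
  6 + 10 = 16
  9 + 10 = 19
Collected distinct sums: {5, 6, 7, 8, 9, 10, 11, 12, 13, 14, 15, 16, 19}
|A +̂ A| = 13
(Reference bound: |A +̂ A| ≥ 2|A| - 3 for |A| ≥ 2, with |A| = 6 giving ≥ 9.)

|A +̂ A| = 13


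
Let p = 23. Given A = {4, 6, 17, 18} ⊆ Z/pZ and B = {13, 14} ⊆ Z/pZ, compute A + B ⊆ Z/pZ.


Work in Z/23Z: reduce every sum a + b modulo 23.
Enumerate all 8 pairs:
a = 4: 4+13=17, 4+14=18
a = 6: 6+13=19, 6+14=20
a = 17: 17+13=7, 17+14=8
a = 18: 18+13=8, 18+14=9
Distinct residues collected: {7, 8, 9, 17, 18, 19, 20}
|A + B| = 7 (out of 23 total residues).

A + B = {7, 8, 9, 17, 18, 19, 20}


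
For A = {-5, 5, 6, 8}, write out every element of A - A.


A - A = {a - a' : a, a' ∈ A}.
Compute a - a' for each ordered pair (a, a'):
a = -5: -5--5=0, -5-5=-10, -5-6=-11, -5-8=-13
a = 5: 5--5=10, 5-5=0, 5-6=-1, 5-8=-3
a = 6: 6--5=11, 6-5=1, 6-6=0, 6-8=-2
a = 8: 8--5=13, 8-5=3, 8-6=2, 8-8=0
Collecting distinct values (and noting 0 appears from a-a):
A - A = {-13, -11, -10, -3, -2, -1, 0, 1, 2, 3, 10, 11, 13}
|A - A| = 13

A - A = {-13, -11, -10, -3, -2, -1, 0, 1, 2, 3, 10, 11, 13}


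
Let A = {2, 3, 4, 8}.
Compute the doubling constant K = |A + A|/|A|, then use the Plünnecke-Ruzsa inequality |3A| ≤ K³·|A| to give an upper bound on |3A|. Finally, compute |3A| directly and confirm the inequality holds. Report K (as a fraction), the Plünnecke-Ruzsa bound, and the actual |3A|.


|A| = 4.
Step 1: Compute A + A by enumerating all 16 pairs.
A + A = {4, 5, 6, 7, 8, 10, 11, 12, 16}, so |A + A| = 9.
Step 2: Doubling constant K = |A + A|/|A| = 9/4 = 9/4 ≈ 2.2500.
Step 3: Plünnecke-Ruzsa gives |3A| ≤ K³·|A| = (2.2500)³ · 4 ≈ 45.5625.
Step 4: Compute 3A = A + A + A directly by enumerating all triples (a,b,c) ∈ A³; |3A| = 15.
Step 5: Check 15 ≤ 45.5625? Yes ✓.

K = 9/4, Plünnecke-Ruzsa bound K³|A| ≈ 45.5625, |3A| = 15, inequality holds.


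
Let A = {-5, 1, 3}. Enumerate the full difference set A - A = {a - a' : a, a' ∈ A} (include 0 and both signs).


A - A = {a - a' : a, a' ∈ A}.
Compute a - a' for each ordered pair (a, a'):
a = -5: -5--5=0, -5-1=-6, -5-3=-8
a = 1: 1--5=6, 1-1=0, 1-3=-2
a = 3: 3--5=8, 3-1=2, 3-3=0
Collecting distinct values (and noting 0 appears from a-a):
A - A = {-8, -6, -2, 0, 2, 6, 8}
|A - A| = 7

A - A = {-8, -6, -2, 0, 2, 6, 8}


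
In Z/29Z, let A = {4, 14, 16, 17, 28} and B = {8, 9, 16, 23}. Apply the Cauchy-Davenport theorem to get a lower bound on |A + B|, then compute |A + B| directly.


Cauchy-Davenport: |A + B| ≥ min(p, |A| + |B| - 1) for A, B nonempty in Z/pZ.
|A| = 5, |B| = 4, p = 29.
CD lower bound = min(29, 5 + 4 - 1) = min(29, 8) = 8.
Compute A + B mod 29 directly:
a = 4: 4+8=12, 4+9=13, 4+16=20, 4+23=27
a = 14: 14+8=22, 14+9=23, 14+16=1, 14+23=8
a = 16: 16+8=24, 16+9=25, 16+16=3, 16+23=10
a = 17: 17+8=25, 17+9=26, 17+16=4, 17+23=11
a = 28: 28+8=7, 28+9=8, 28+16=15, 28+23=22
A + B = {1, 3, 4, 7, 8, 10, 11, 12, 13, 15, 20, 22, 23, 24, 25, 26, 27}, so |A + B| = 17.
Verify: 17 ≥ 8? Yes ✓.

CD lower bound = 8, actual |A + B| = 17.


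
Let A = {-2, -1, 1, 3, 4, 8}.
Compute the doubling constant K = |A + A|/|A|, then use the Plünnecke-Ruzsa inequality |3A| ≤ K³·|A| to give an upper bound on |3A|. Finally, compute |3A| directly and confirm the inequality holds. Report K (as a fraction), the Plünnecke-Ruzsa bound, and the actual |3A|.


|A| = 6.
Step 1: Compute A + A by enumerating all 36 pairs.
A + A = {-4, -3, -2, -1, 0, 1, 2, 3, 4, 5, 6, 7, 8, 9, 11, 12, 16}, so |A + A| = 17.
Step 2: Doubling constant K = |A + A|/|A| = 17/6 = 17/6 ≈ 2.8333.
Step 3: Plünnecke-Ruzsa gives |3A| ≤ K³·|A| = (2.8333)³ · 6 ≈ 136.4722.
Step 4: Compute 3A = A + A + A directly by enumerating all triples (a,b,c) ∈ A³; |3A| = 27.
Step 5: Check 27 ≤ 136.4722? Yes ✓.

K = 17/6, Plünnecke-Ruzsa bound K³|A| ≈ 136.4722, |3A| = 27, inequality holds.


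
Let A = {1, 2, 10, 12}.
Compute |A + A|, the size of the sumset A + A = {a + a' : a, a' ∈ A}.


A + A = {a + a' : a, a' ∈ A}; |A| = 4.
General bounds: 2|A| - 1 ≤ |A + A| ≤ |A|(|A|+1)/2, i.e. 7 ≤ |A + A| ≤ 10.
Lower bound 2|A|-1 is attained iff A is an arithmetic progression.
Enumerate sums a + a' for a ≤ a' (symmetric, so this suffices):
a = 1: 1+1=2, 1+2=3, 1+10=11, 1+12=13
a = 2: 2+2=4, 2+10=12, 2+12=14
a = 10: 10+10=20, 10+12=22
a = 12: 12+12=24
Distinct sums: {2, 3, 4, 11, 12, 13, 14, 20, 22, 24}
|A + A| = 10

|A + A| = 10


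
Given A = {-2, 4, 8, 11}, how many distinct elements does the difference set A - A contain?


A - A = {a - a' : a, a' ∈ A}; |A| = 4.
Bounds: 2|A|-1 ≤ |A - A| ≤ |A|² - |A| + 1, i.e. 7 ≤ |A - A| ≤ 13.
Note: 0 ∈ A - A always (from a - a). The set is symmetric: if d ∈ A - A then -d ∈ A - A.
Enumerate nonzero differences d = a - a' with a > a' (then include -d):
Positive differences: {3, 4, 6, 7, 10, 13}
Full difference set: {0} ∪ (positive diffs) ∪ (negative diffs).
|A - A| = 1 + 2·6 = 13 (matches direct enumeration: 13).

|A - A| = 13


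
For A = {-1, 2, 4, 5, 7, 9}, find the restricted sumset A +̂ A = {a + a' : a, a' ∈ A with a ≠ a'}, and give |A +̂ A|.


Restricted sumset: A +̂ A = {a + a' : a ∈ A, a' ∈ A, a ≠ a'}.
Equivalently, take A + A and drop any sum 2a that is achievable ONLY as a + a for a ∈ A (i.e. sums representable only with equal summands).
Enumerate pairs (a, a') with a < a' (symmetric, so each unordered pair gives one sum; this covers all a ≠ a'):
  -1 + 2 = 1
  -1 + 4 = 3
  -1 + 5 = 4
  -1 + 7 = 6
  -1 + 9 = 8
  2 + 4 = 6
  2 + 5 = 7
  2 + 7 = 9
  2 + 9 = 11
  4 + 5 = 9
  4 + 7 = 11
  4 + 9 = 13
  5 + 7 = 12
  5 + 9 = 14
  7 + 9 = 16
Collected distinct sums: {1, 3, 4, 6, 7, 8, 9, 11, 12, 13, 14, 16}
|A +̂ A| = 12
(Reference bound: |A +̂ A| ≥ 2|A| - 3 for |A| ≥ 2, with |A| = 6 giving ≥ 9.)

|A +̂ A| = 12


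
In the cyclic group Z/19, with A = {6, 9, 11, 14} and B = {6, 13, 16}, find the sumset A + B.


Work in Z/19Z: reduce every sum a + b modulo 19.
Enumerate all 12 pairs:
a = 6: 6+6=12, 6+13=0, 6+16=3
a = 9: 9+6=15, 9+13=3, 9+16=6
a = 11: 11+6=17, 11+13=5, 11+16=8
a = 14: 14+6=1, 14+13=8, 14+16=11
Distinct residues collected: {0, 1, 3, 5, 6, 8, 11, 12, 15, 17}
|A + B| = 10 (out of 19 total residues).

A + B = {0, 1, 3, 5, 6, 8, 11, 12, 15, 17}


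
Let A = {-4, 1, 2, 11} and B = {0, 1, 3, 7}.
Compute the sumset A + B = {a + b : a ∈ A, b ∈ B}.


A + B = {a + b : a ∈ A, b ∈ B}.
Enumerate all |A|·|B| = 4·4 = 16 pairs (a, b) and collect distinct sums.
a = -4: -4+0=-4, -4+1=-3, -4+3=-1, -4+7=3
a = 1: 1+0=1, 1+1=2, 1+3=4, 1+7=8
a = 2: 2+0=2, 2+1=3, 2+3=5, 2+7=9
a = 11: 11+0=11, 11+1=12, 11+3=14, 11+7=18
Collecting distinct sums: A + B = {-4, -3, -1, 1, 2, 3, 4, 5, 8, 9, 11, 12, 14, 18}
|A + B| = 14

A + B = {-4, -3, -1, 1, 2, 3, 4, 5, 8, 9, 11, 12, 14, 18}


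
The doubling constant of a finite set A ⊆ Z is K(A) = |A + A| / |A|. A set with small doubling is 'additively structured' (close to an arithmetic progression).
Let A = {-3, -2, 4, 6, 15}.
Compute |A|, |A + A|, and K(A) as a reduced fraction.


|A| = 5.
Compute A + A by enumerating all 25 pairs.
A + A = {-6, -5, -4, 1, 2, 3, 4, 8, 10, 12, 13, 19, 21, 30}, so |A + A| = 14.
K = |A + A| / |A| = 14/5 (already in lowest terms) ≈ 2.8000.
Reference: AP of size 5 gives K = 9/5 ≈ 1.8000; a fully generic set of size 5 gives K ≈ 3.0000.

|A| = 5, |A + A| = 14, K = 14/5.


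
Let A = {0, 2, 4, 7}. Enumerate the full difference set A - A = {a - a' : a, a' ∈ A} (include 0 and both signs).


A - A = {a - a' : a, a' ∈ A}.
Compute a - a' for each ordered pair (a, a'):
a = 0: 0-0=0, 0-2=-2, 0-4=-4, 0-7=-7
a = 2: 2-0=2, 2-2=0, 2-4=-2, 2-7=-5
a = 4: 4-0=4, 4-2=2, 4-4=0, 4-7=-3
a = 7: 7-0=7, 7-2=5, 7-4=3, 7-7=0
Collecting distinct values (and noting 0 appears from a-a):
A - A = {-7, -5, -4, -3, -2, 0, 2, 3, 4, 5, 7}
|A - A| = 11

A - A = {-7, -5, -4, -3, -2, 0, 2, 3, 4, 5, 7}


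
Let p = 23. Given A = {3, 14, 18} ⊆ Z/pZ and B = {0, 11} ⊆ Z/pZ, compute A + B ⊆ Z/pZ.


Work in Z/23Z: reduce every sum a + b modulo 23.
Enumerate all 6 pairs:
a = 3: 3+0=3, 3+11=14
a = 14: 14+0=14, 14+11=2
a = 18: 18+0=18, 18+11=6
Distinct residues collected: {2, 3, 6, 14, 18}
|A + B| = 5 (out of 23 total residues).

A + B = {2, 3, 6, 14, 18}


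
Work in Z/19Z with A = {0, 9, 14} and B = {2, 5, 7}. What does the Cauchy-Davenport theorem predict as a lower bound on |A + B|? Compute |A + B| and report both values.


Cauchy-Davenport: |A + B| ≥ min(p, |A| + |B| - 1) for A, B nonempty in Z/pZ.
|A| = 3, |B| = 3, p = 19.
CD lower bound = min(19, 3 + 3 - 1) = min(19, 5) = 5.
Compute A + B mod 19 directly:
a = 0: 0+2=2, 0+5=5, 0+7=7
a = 9: 9+2=11, 9+5=14, 9+7=16
a = 14: 14+2=16, 14+5=0, 14+7=2
A + B = {0, 2, 5, 7, 11, 14, 16}, so |A + B| = 7.
Verify: 7 ≥ 5? Yes ✓.

CD lower bound = 5, actual |A + B| = 7.


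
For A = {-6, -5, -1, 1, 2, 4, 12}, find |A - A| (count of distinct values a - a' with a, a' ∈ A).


A - A = {a - a' : a, a' ∈ A}; |A| = 7.
Bounds: 2|A|-1 ≤ |A - A| ≤ |A|² - |A| + 1, i.e. 13 ≤ |A - A| ≤ 43.
Note: 0 ∈ A - A always (from a - a). The set is symmetric: if d ∈ A - A then -d ∈ A - A.
Enumerate nonzero differences d = a - a' with a > a' (then include -d):
Positive differences: {1, 2, 3, 4, 5, 6, 7, 8, 9, 10, 11, 13, 17, 18}
Full difference set: {0} ∪ (positive diffs) ∪ (negative diffs).
|A - A| = 1 + 2·14 = 29 (matches direct enumeration: 29).

|A - A| = 29


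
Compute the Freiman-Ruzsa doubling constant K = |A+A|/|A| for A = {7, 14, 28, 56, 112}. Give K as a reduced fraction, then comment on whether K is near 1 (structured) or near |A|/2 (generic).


|A| = 5.
Compute A + A by enumerating all 25 pairs.
A + A = {14, 21, 28, 35, 42, 56, 63, 70, 84, 112, 119, 126, 140, 168, 224}, so |A + A| = 15.
K = |A + A| / |A| = 15/5 = 3/1 ≈ 3.0000.
Reference: AP of size 5 gives K = 9/5 ≈ 1.8000; a fully generic set of size 5 gives K ≈ 3.0000.

|A| = 5, |A + A| = 15, K = 15/5 = 3/1.


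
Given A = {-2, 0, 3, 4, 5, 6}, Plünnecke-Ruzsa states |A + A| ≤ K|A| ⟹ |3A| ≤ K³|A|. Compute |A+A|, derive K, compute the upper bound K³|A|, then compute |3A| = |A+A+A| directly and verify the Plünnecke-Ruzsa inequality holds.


|A| = 6.
Step 1: Compute A + A by enumerating all 36 pairs.
A + A = {-4, -2, 0, 1, 2, 3, 4, 5, 6, 7, 8, 9, 10, 11, 12}, so |A + A| = 15.
Step 2: Doubling constant K = |A + A|/|A| = 15/6 = 15/6 ≈ 2.5000.
Step 3: Plünnecke-Ruzsa gives |3A| ≤ K³·|A| = (2.5000)³ · 6 ≈ 93.7500.
Step 4: Compute 3A = A + A + A directly by enumerating all triples (a,b,c) ∈ A³; |3A| = 23.
Step 5: Check 23 ≤ 93.7500? Yes ✓.

K = 15/6, Plünnecke-Ruzsa bound K³|A| ≈ 93.7500, |3A| = 23, inequality holds.


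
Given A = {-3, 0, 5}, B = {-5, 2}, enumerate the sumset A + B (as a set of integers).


A + B = {a + b : a ∈ A, b ∈ B}.
Enumerate all |A|·|B| = 3·2 = 6 pairs (a, b) and collect distinct sums.
a = -3: -3+-5=-8, -3+2=-1
a = 0: 0+-5=-5, 0+2=2
a = 5: 5+-5=0, 5+2=7
Collecting distinct sums: A + B = {-8, -5, -1, 0, 2, 7}
|A + B| = 6

A + B = {-8, -5, -1, 0, 2, 7}


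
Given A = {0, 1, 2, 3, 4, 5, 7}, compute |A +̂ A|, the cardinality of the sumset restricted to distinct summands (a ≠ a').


Restricted sumset: A +̂ A = {a + a' : a ∈ A, a' ∈ A, a ≠ a'}.
Equivalently, take A + A and drop any sum 2a that is achievable ONLY as a + a for a ∈ A (i.e. sums representable only with equal summands).
Enumerate pairs (a, a') with a < a' (symmetric, so each unordered pair gives one sum; this covers all a ≠ a'):
  0 + 1 = 1
  0 + 2 = 2
  0 + 3 = 3
  0 + 4 = 4
  0 + 5 = 5
  0 + 7 = 7
  1 + 2 = 3
  1 + 3 = 4
  1 + 4 = 5
  1 + 5 = 6
  1 + 7 = 8
  2 + 3 = 5
  2 + 4 = 6
  2 + 5 = 7
  2 + 7 = 9
  3 + 4 = 7
  3 + 5 = 8
  3 + 7 = 10
  4 + 5 = 9
  4 + 7 = 11
  5 + 7 = 12
Collected distinct sums: {1, 2, 3, 4, 5, 6, 7, 8, 9, 10, 11, 12}
|A +̂ A| = 12
(Reference bound: |A +̂ A| ≥ 2|A| - 3 for |A| ≥ 2, with |A| = 7 giving ≥ 11.)

|A +̂ A| = 12


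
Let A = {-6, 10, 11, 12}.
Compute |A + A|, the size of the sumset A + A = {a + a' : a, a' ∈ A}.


A + A = {a + a' : a, a' ∈ A}; |A| = 4.
General bounds: 2|A| - 1 ≤ |A + A| ≤ |A|(|A|+1)/2, i.e. 7 ≤ |A + A| ≤ 10.
Lower bound 2|A|-1 is attained iff A is an arithmetic progression.
Enumerate sums a + a' for a ≤ a' (symmetric, so this suffices):
a = -6: -6+-6=-12, -6+10=4, -6+11=5, -6+12=6
a = 10: 10+10=20, 10+11=21, 10+12=22
a = 11: 11+11=22, 11+12=23
a = 12: 12+12=24
Distinct sums: {-12, 4, 5, 6, 20, 21, 22, 23, 24}
|A + A| = 9

|A + A| = 9


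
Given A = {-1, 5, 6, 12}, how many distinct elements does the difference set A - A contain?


A - A = {a - a' : a, a' ∈ A}; |A| = 4.
Bounds: 2|A|-1 ≤ |A - A| ≤ |A|² - |A| + 1, i.e. 7 ≤ |A - A| ≤ 13.
Note: 0 ∈ A - A always (from a - a). The set is symmetric: if d ∈ A - A then -d ∈ A - A.
Enumerate nonzero differences d = a - a' with a > a' (then include -d):
Positive differences: {1, 6, 7, 13}
Full difference set: {0} ∪ (positive diffs) ∪ (negative diffs).
|A - A| = 1 + 2·4 = 9 (matches direct enumeration: 9).

|A - A| = 9


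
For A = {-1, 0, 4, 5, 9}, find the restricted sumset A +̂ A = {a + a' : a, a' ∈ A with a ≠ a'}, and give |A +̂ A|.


Restricted sumset: A +̂ A = {a + a' : a ∈ A, a' ∈ A, a ≠ a'}.
Equivalently, take A + A and drop any sum 2a that is achievable ONLY as a + a for a ∈ A (i.e. sums representable only with equal summands).
Enumerate pairs (a, a') with a < a' (symmetric, so each unordered pair gives one sum; this covers all a ≠ a'):
  -1 + 0 = -1
  -1 + 4 = 3
  -1 + 5 = 4
  -1 + 9 = 8
  0 + 4 = 4
  0 + 5 = 5
  0 + 9 = 9
  4 + 5 = 9
  4 + 9 = 13
  5 + 9 = 14
Collected distinct sums: {-1, 3, 4, 5, 8, 9, 13, 14}
|A +̂ A| = 8
(Reference bound: |A +̂ A| ≥ 2|A| - 3 for |A| ≥ 2, with |A| = 5 giving ≥ 7.)

|A +̂ A| = 8


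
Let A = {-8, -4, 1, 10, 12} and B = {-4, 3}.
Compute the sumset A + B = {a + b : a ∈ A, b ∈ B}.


A + B = {a + b : a ∈ A, b ∈ B}.
Enumerate all |A|·|B| = 5·2 = 10 pairs (a, b) and collect distinct sums.
a = -8: -8+-4=-12, -8+3=-5
a = -4: -4+-4=-8, -4+3=-1
a = 1: 1+-4=-3, 1+3=4
a = 10: 10+-4=6, 10+3=13
a = 12: 12+-4=8, 12+3=15
Collecting distinct sums: A + B = {-12, -8, -5, -3, -1, 4, 6, 8, 13, 15}
|A + B| = 10

A + B = {-12, -8, -5, -3, -1, 4, 6, 8, 13, 15}


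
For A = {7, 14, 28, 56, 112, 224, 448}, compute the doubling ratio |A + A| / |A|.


|A| = 7.
Compute A + A by enumerating all 49 pairs.
A + A = {14, 21, 28, 35, 42, 56, 63, 70, 84, 112, 119, 126, 140, 168, 224, 231, 238, 252, 280, 336, 448, 455, 462, 476, 504, 560, 672, 896}, so |A + A| = 28.
K = |A + A| / |A| = 28/7 = 4/1 ≈ 4.0000.
Reference: AP of size 7 gives K = 13/7 ≈ 1.8571; a fully generic set of size 7 gives K ≈ 4.0000.

|A| = 7, |A + A| = 28, K = 28/7 = 4/1.


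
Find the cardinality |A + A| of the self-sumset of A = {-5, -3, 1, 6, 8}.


A + A = {a + a' : a, a' ∈ A}; |A| = 5.
General bounds: 2|A| - 1 ≤ |A + A| ≤ |A|(|A|+1)/2, i.e. 9 ≤ |A + A| ≤ 15.
Lower bound 2|A|-1 is attained iff A is an arithmetic progression.
Enumerate sums a + a' for a ≤ a' (symmetric, so this suffices):
a = -5: -5+-5=-10, -5+-3=-8, -5+1=-4, -5+6=1, -5+8=3
a = -3: -3+-3=-6, -3+1=-2, -3+6=3, -3+8=5
a = 1: 1+1=2, 1+6=7, 1+8=9
a = 6: 6+6=12, 6+8=14
a = 8: 8+8=16
Distinct sums: {-10, -8, -6, -4, -2, 1, 2, 3, 5, 7, 9, 12, 14, 16}
|A + A| = 14

|A + A| = 14


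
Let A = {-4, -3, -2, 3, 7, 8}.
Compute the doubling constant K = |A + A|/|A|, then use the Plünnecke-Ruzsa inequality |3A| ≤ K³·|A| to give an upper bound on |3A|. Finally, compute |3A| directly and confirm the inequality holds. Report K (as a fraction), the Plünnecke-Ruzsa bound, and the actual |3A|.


|A| = 6.
Step 1: Compute A + A by enumerating all 36 pairs.
A + A = {-8, -7, -6, -5, -4, -1, 0, 1, 3, 4, 5, 6, 10, 11, 14, 15, 16}, so |A + A| = 17.
Step 2: Doubling constant K = |A + A|/|A| = 17/6 = 17/6 ≈ 2.8333.
Step 3: Plünnecke-Ruzsa gives |3A| ≤ K³·|A| = (2.8333)³ · 6 ≈ 136.4722.
Step 4: Compute 3A = A + A + A directly by enumerating all triples (a,b,c) ∈ A³; |3A| = 33.
Step 5: Check 33 ≤ 136.4722? Yes ✓.

K = 17/6, Plünnecke-Ruzsa bound K³|A| ≈ 136.4722, |3A| = 33, inequality holds.


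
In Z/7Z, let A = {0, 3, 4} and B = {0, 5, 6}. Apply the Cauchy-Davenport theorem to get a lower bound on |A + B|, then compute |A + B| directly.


Cauchy-Davenport: |A + B| ≥ min(p, |A| + |B| - 1) for A, B nonempty in Z/pZ.
|A| = 3, |B| = 3, p = 7.
CD lower bound = min(7, 3 + 3 - 1) = min(7, 5) = 5.
Compute A + B mod 7 directly:
a = 0: 0+0=0, 0+5=5, 0+6=6
a = 3: 3+0=3, 3+5=1, 3+6=2
a = 4: 4+0=4, 4+5=2, 4+6=3
A + B = {0, 1, 2, 3, 4, 5, 6}, so |A + B| = 7.
Verify: 7 ≥ 5? Yes ✓.

CD lower bound = 5, actual |A + B| = 7.


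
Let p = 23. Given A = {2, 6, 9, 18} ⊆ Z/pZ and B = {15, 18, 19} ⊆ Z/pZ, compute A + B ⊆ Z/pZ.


Work in Z/23Z: reduce every sum a + b modulo 23.
Enumerate all 12 pairs:
a = 2: 2+15=17, 2+18=20, 2+19=21
a = 6: 6+15=21, 6+18=1, 6+19=2
a = 9: 9+15=1, 9+18=4, 9+19=5
a = 18: 18+15=10, 18+18=13, 18+19=14
Distinct residues collected: {1, 2, 4, 5, 10, 13, 14, 17, 20, 21}
|A + B| = 10 (out of 23 total residues).

A + B = {1, 2, 4, 5, 10, 13, 14, 17, 20, 21}


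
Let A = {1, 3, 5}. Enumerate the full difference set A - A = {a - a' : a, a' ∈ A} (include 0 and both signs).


A - A = {a - a' : a, a' ∈ A}.
Compute a - a' for each ordered pair (a, a'):
a = 1: 1-1=0, 1-3=-2, 1-5=-4
a = 3: 3-1=2, 3-3=0, 3-5=-2
a = 5: 5-1=4, 5-3=2, 5-5=0
Collecting distinct values (and noting 0 appears from a-a):
A - A = {-4, -2, 0, 2, 4}
|A - A| = 5

A - A = {-4, -2, 0, 2, 4}


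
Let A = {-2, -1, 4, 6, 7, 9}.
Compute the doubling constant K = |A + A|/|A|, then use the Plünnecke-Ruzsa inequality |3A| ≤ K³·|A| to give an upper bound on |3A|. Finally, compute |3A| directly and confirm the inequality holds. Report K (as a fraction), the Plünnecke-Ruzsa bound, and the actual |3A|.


|A| = 6.
Step 1: Compute A + A by enumerating all 36 pairs.
A + A = {-4, -3, -2, 2, 3, 4, 5, 6, 7, 8, 10, 11, 12, 13, 14, 15, 16, 18}, so |A + A| = 18.
Step 2: Doubling constant K = |A + A|/|A| = 18/6 = 18/6 ≈ 3.0000.
Step 3: Plünnecke-Ruzsa gives |3A| ≤ K³·|A| = (3.0000)³ · 6 ≈ 162.0000.
Step 4: Compute 3A = A + A + A directly by enumerating all triples (a,b,c) ∈ A³; |3A| = 31.
Step 5: Check 31 ≤ 162.0000? Yes ✓.

K = 18/6, Plünnecke-Ruzsa bound K³|A| ≈ 162.0000, |3A| = 31, inequality holds.


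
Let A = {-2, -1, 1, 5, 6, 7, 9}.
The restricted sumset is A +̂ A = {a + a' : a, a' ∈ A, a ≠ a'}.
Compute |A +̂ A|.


Restricted sumset: A +̂ A = {a + a' : a ∈ A, a' ∈ A, a ≠ a'}.
Equivalently, take A + A and drop any sum 2a that is achievable ONLY as a + a for a ∈ A (i.e. sums representable only with equal summands).
Enumerate pairs (a, a') with a < a' (symmetric, so each unordered pair gives one sum; this covers all a ≠ a'):
  -2 + -1 = -3
  -2 + 1 = -1
  -2 + 5 = 3
  -2 + 6 = 4
  -2 + 7 = 5
  -2 + 9 = 7
  -1 + 1 = 0
  -1 + 5 = 4
  -1 + 6 = 5
  -1 + 7 = 6
  -1 + 9 = 8
  1 + 5 = 6
  1 + 6 = 7
  1 + 7 = 8
  1 + 9 = 10
  5 + 6 = 11
  5 + 7 = 12
  5 + 9 = 14
  6 + 7 = 13
  6 + 9 = 15
  7 + 9 = 16
Collected distinct sums: {-3, -1, 0, 3, 4, 5, 6, 7, 8, 10, 11, 12, 13, 14, 15, 16}
|A +̂ A| = 16
(Reference bound: |A +̂ A| ≥ 2|A| - 3 for |A| ≥ 2, with |A| = 7 giving ≥ 11.)

|A +̂ A| = 16


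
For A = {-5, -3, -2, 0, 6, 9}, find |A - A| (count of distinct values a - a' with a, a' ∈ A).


A - A = {a - a' : a, a' ∈ A}; |A| = 6.
Bounds: 2|A|-1 ≤ |A - A| ≤ |A|² - |A| + 1, i.e. 11 ≤ |A - A| ≤ 31.
Note: 0 ∈ A - A always (from a - a). The set is symmetric: if d ∈ A - A then -d ∈ A - A.
Enumerate nonzero differences d = a - a' with a > a' (then include -d):
Positive differences: {1, 2, 3, 5, 6, 8, 9, 11, 12, 14}
Full difference set: {0} ∪ (positive diffs) ∪ (negative diffs).
|A - A| = 1 + 2·10 = 21 (matches direct enumeration: 21).

|A - A| = 21


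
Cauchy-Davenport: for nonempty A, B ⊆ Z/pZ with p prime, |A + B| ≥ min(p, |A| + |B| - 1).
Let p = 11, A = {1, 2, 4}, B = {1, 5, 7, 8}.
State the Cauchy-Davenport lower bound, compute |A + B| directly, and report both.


Cauchy-Davenport: |A + B| ≥ min(p, |A| + |B| - 1) for A, B nonempty in Z/pZ.
|A| = 3, |B| = 4, p = 11.
CD lower bound = min(11, 3 + 4 - 1) = min(11, 6) = 6.
Compute A + B mod 11 directly:
a = 1: 1+1=2, 1+5=6, 1+7=8, 1+8=9
a = 2: 2+1=3, 2+5=7, 2+7=9, 2+8=10
a = 4: 4+1=5, 4+5=9, 4+7=0, 4+8=1
A + B = {0, 1, 2, 3, 5, 6, 7, 8, 9, 10}, so |A + B| = 10.
Verify: 10 ≥ 6? Yes ✓.

CD lower bound = 6, actual |A + B| = 10.


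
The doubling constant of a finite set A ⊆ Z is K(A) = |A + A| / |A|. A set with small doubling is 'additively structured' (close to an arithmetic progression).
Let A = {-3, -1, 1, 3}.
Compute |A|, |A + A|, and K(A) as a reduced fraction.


|A| = 4.
Compute A + A by enumerating all 16 pairs.
A + A = {-6, -4, -2, 0, 2, 4, 6}, so |A + A| = 7.
K = |A + A| / |A| = 7/4 (already in lowest terms) ≈ 1.7500.
Reference: AP of size 4 gives K = 7/4 ≈ 1.7500; a fully generic set of size 4 gives K ≈ 2.5000.

|A| = 4, |A + A| = 7, K = 7/4.


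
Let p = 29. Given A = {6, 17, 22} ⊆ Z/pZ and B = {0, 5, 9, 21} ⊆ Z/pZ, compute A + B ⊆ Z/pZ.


Work in Z/29Z: reduce every sum a + b modulo 29.
Enumerate all 12 pairs:
a = 6: 6+0=6, 6+5=11, 6+9=15, 6+21=27
a = 17: 17+0=17, 17+5=22, 17+9=26, 17+21=9
a = 22: 22+0=22, 22+5=27, 22+9=2, 22+21=14
Distinct residues collected: {2, 6, 9, 11, 14, 15, 17, 22, 26, 27}
|A + B| = 10 (out of 29 total residues).

A + B = {2, 6, 9, 11, 14, 15, 17, 22, 26, 27}


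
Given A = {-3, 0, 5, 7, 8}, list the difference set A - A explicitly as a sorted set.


A - A = {a - a' : a, a' ∈ A}.
Compute a - a' for each ordered pair (a, a'):
a = -3: -3--3=0, -3-0=-3, -3-5=-8, -3-7=-10, -3-8=-11
a = 0: 0--3=3, 0-0=0, 0-5=-5, 0-7=-7, 0-8=-8
a = 5: 5--3=8, 5-0=5, 5-5=0, 5-7=-2, 5-8=-3
a = 7: 7--3=10, 7-0=7, 7-5=2, 7-7=0, 7-8=-1
a = 8: 8--3=11, 8-0=8, 8-5=3, 8-7=1, 8-8=0
Collecting distinct values (and noting 0 appears from a-a):
A - A = {-11, -10, -8, -7, -5, -3, -2, -1, 0, 1, 2, 3, 5, 7, 8, 10, 11}
|A - A| = 17

A - A = {-11, -10, -8, -7, -5, -3, -2, -1, 0, 1, 2, 3, 5, 7, 8, 10, 11}


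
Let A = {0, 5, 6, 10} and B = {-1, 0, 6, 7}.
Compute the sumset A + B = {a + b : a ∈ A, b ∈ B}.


A + B = {a + b : a ∈ A, b ∈ B}.
Enumerate all |A|·|B| = 4·4 = 16 pairs (a, b) and collect distinct sums.
a = 0: 0+-1=-1, 0+0=0, 0+6=6, 0+7=7
a = 5: 5+-1=4, 5+0=5, 5+6=11, 5+7=12
a = 6: 6+-1=5, 6+0=6, 6+6=12, 6+7=13
a = 10: 10+-1=9, 10+0=10, 10+6=16, 10+7=17
Collecting distinct sums: A + B = {-1, 0, 4, 5, 6, 7, 9, 10, 11, 12, 13, 16, 17}
|A + B| = 13

A + B = {-1, 0, 4, 5, 6, 7, 9, 10, 11, 12, 13, 16, 17}


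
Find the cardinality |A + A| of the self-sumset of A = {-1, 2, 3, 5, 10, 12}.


A + A = {a + a' : a, a' ∈ A}; |A| = 6.
General bounds: 2|A| - 1 ≤ |A + A| ≤ |A|(|A|+1)/2, i.e. 11 ≤ |A + A| ≤ 21.
Lower bound 2|A|-1 is attained iff A is an arithmetic progression.
Enumerate sums a + a' for a ≤ a' (symmetric, so this suffices):
a = -1: -1+-1=-2, -1+2=1, -1+3=2, -1+5=4, -1+10=9, -1+12=11
a = 2: 2+2=4, 2+3=5, 2+5=7, 2+10=12, 2+12=14
a = 3: 3+3=6, 3+5=8, 3+10=13, 3+12=15
a = 5: 5+5=10, 5+10=15, 5+12=17
a = 10: 10+10=20, 10+12=22
a = 12: 12+12=24
Distinct sums: {-2, 1, 2, 4, 5, 6, 7, 8, 9, 10, 11, 12, 13, 14, 15, 17, 20, 22, 24}
|A + A| = 19

|A + A| = 19


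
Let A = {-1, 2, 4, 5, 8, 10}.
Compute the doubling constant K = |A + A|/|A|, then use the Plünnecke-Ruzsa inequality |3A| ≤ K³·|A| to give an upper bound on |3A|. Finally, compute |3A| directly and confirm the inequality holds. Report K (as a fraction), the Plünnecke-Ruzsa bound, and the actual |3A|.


|A| = 6.
Step 1: Compute A + A by enumerating all 36 pairs.
A + A = {-2, 1, 3, 4, 6, 7, 8, 9, 10, 12, 13, 14, 15, 16, 18, 20}, so |A + A| = 16.
Step 2: Doubling constant K = |A + A|/|A| = 16/6 = 16/6 ≈ 2.6667.
Step 3: Plünnecke-Ruzsa gives |3A| ≤ K³·|A| = (2.6667)³ · 6 ≈ 113.7778.
Step 4: Compute 3A = A + A + A directly by enumerating all triples (a,b,c) ∈ A³; |3A| = 28.
Step 5: Check 28 ≤ 113.7778? Yes ✓.

K = 16/6, Plünnecke-Ruzsa bound K³|A| ≈ 113.7778, |3A| = 28, inequality holds.


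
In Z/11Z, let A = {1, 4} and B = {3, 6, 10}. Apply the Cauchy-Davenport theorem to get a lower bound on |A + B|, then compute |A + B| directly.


Cauchy-Davenport: |A + B| ≥ min(p, |A| + |B| - 1) for A, B nonempty in Z/pZ.
|A| = 2, |B| = 3, p = 11.
CD lower bound = min(11, 2 + 3 - 1) = min(11, 4) = 4.
Compute A + B mod 11 directly:
a = 1: 1+3=4, 1+6=7, 1+10=0
a = 4: 4+3=7, 4+6=10, 4+10=3
A + B = {0, 3, 4, 7, 10}, so |A + B| = 5.
Verify: 5 ≥ 4? Yes ✓.

CD lower bound = 4, actual |A + B| = 5.


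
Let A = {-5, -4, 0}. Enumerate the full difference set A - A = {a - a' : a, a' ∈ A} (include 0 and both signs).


A - A = {a - a' : a, a' ∈ A}.
Compute a - a' for each ordered pair (a, a'):
a = -5: -5--5=0, -5--4=-1, -5-0=-5
a = -4: -4--5=1, -4--4=0, -4-0=-4
a = 0: 0--5=5, 0--4=4, 0-0=0
Collecting distinct values (and noting 0 appears from a-a):
A - A = {-5, -4, -1, 0, 1, 4, 5}
|A - A| = 7

A - A = {-5, -4, -1, 0, 1, 4, 5}


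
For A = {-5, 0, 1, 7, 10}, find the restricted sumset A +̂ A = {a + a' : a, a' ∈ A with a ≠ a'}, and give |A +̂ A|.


Restricted sumset: A +̂ A = {a + a' : a ∈ A, a' ∈ A, a ≠ a'}.
Equivalently, take A + A and drop any sum 2a that is achievable ONLY as a + a for a ∈ A (i.e. sums representable only with equal summands).
Enumerate pairs (a, a') with a < a' (symmetric, so each unordered pair gives one sum; this covers all a ≠ a'):
  -5 + 0 = -5
  -5 + 1 = -4
  -5 + 7 = 2
  -5 + 10 = 5
  0 + 1 = 1
  0 + 7 = 7
  0 + 10 = 10
  1 + 7 = 8
  1 + 10 = 11
  7 + 10 = 17
Collected distinct sums: {-5, -4, 1, 2, 5, 7, 8, 10, 11, 17}
|A +̂ A| = 10
(Reference bound: |A +̂ A| ≥ 2|A| - 3 for |A| ≥ 2, with |A| = 5 giving ≥ 7.)

|A +̂ A| = 10


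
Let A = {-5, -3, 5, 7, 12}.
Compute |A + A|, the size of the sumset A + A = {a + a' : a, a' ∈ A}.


A + A = {a + a' : a, a' ∈ A}; |A| = 5.
General bounds: 2|A| - 1 ≤ |A + A| ≤ |A|(|A|+1)/2, i.e. 9 ≤ |A + A| ≤ 15.
Lower bound 2|A|-1 is attained iff A is an arithmetic progression.
Enumerate sums a + a' for a ≤ a' (symmetric, so this suffices):
a = -5: -5+-5=-10, -5+-3=-8, -5+5=0, -5+7=2, -5+12=7
a = -3: -3+-3=-6, -3+5=2, -3+7=4, -3+12=9
a = 5: 5+5=10, 5+7=12, 5+12=17
a = 7: 7+7=14, 7+12=19
a = 12: 12+12=24
Distinct sums: {-10, -8, -6, 0, 2, 4, 7, 9, 10, 12, 14, 17, 19, 24}
|A + A| = 14

|A + A| = 14


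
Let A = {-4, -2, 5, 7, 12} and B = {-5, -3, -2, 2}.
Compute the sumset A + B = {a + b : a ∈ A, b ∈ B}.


A + B = {a + b : a ∈ A, b ∈ B}.
Enumerate all |A|·|B| = 5·4 = 20 pairs (a, b) and collect distinct sums.
a = -4: -4+-5=-9, -4+-3=-7, -4+-2=-6, -4+2=-2
a = -2: -2+-5=-7, -2+-3=-5, -2+-2=-4, -2+2=0
a = 5: 5+-5=0, 5+-3=2, 5+-2=3, 5+2=7
a = 7: 7+-5=2, 7+-3=4, 7+-2=5, 7+2=9
a = 12: 12+-5=7, 12+-3=9, 12+-2=10, 12+2=14
Collecting distinct sums: A + B = {-9, -7, -6, -5, -4, -2, 0, 2, 3, 4, 5, 7, 9, 10, 14}
|A + B| = 15

A + B = {-9, -7, -6, -5, -4, -2, 0, 2, 3, 4, 5, 7, 9, 10, 14}


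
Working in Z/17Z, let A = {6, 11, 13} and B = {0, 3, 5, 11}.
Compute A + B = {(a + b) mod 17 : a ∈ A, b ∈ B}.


Work in Z/17Z: reduce every sum a + b modulo 17.
Enumerate all 12 pairs:
a = 6: 6+0=6, 6+3=9, 6+5=11, 6+11=0
a = 11: 11+0=11, 11+3=14, 11+5=16, 11+11=5
a = 13: 13+0=13, 13+3=16, 13+5=1, 13+11=7
Distinct residues collected: {0, 1, 5, 6, 7, 9, 11, 13, 14, 16}
|A + B| = 10 (out of 17 total residues).

A + B = {0, 1, 5, 6, 7, 9, 11, 13, 14, 16}


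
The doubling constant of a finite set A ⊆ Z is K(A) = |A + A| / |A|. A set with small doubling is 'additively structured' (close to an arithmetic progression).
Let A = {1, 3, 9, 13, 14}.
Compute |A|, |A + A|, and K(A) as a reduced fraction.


|A| = 5.
Compute A + A by enumerating all 25 pairs.
A + A = {2, 4, 6, 10, 12, 14, 15, 16, 17, 18, 22, 23, 26, 27, 28}, so |A + A| = 15.
K = |A + A| / |A| = 15/5 = 3/1 ≈ 3.0000.
Reference: AP of size 5 gives K = 9/5 ≈ 1.8000; a fully generic set of size 5 gives K ≈ 3.0000.

|A| = 5, |A + A| = 15, K = 15/5 = 3/1.


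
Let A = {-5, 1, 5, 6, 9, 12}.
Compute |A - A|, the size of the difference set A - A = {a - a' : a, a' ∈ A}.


A - A = {a - a' : a, a' ∈ A}; |A| = 6.
Bounds: 2|A|-1 ≤ |A - A| ≤ |A|² - |A| + 1, i.e. 11 ≤ |A - A| ≤ 31.
Note: 0 ∈ A - A always (from a - a). The set is symmetric: if d ∈ A - A then -d ∈ A - A.
Enumerate nonzero differences d = a - a' with a > a' (then include -d):
Positive differences: {1, 3, 4, 5, 6, 7, 8, 10, 11, 14, 17}
Full difference set: {0} ∪ (positive diffs) ∪ (negative diffs).
|A - A| = 1 + 2·11 = 23 (matches direct enumeration: 23).

|A - A| = 23


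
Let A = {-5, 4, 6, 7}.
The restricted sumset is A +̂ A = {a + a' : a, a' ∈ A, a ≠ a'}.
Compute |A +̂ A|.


Restricted sumset: A +̂ A = {a + a' : a ∈ A, a' ∈ A, a ≠ a'}.
Equivalently, take A + A and drop any sum 2a that is achievable ONLY as a + a for a ∈ A (i.e. sums representable only with equal summands).
Enumerate pairs (a, a') with a < a' (symmetric, so each unordered pair gives one sum; this covers all a ≠ a'):
  -5 + 4 = -1
  -5 + 6 = 1
  -5 + 7 = 2
  4 + 6 = 10
  4 + 7 = 11
  6 + 7 = 13
Collected distinct sums: {-1, 1, 2, 10, 11, 13}
|A +̂ A| = 6
(Reference bound: |A +̂ A| ≥ 2|A| - 3 for |A| ≥ 2, with |A| = 4 giving ≥ 5.)

|A +̂ A| = 6


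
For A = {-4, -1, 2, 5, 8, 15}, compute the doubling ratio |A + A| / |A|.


|A| = 6.
Compute A + A by enumerating all 36 pairs.
A + A = {-8, -5, -2, 1, 4, 7, 10, 11, 13, 14, 16, 17, 20, 23, 30}, so |A + A| = 15.
K = |A + A| / |A| = 15/6 = 5/2 ≈ 2.5000.
Reference: AP of size 6 gives K = 11/6 ≈ 1.8333; a fully generic set of size 6 gives K ≈ 3.5000.

|A| = 6, |A + A| = 15, K = 15/6 = 5/2.


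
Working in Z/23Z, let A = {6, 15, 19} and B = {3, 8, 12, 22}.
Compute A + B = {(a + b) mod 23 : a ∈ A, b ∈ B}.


Work in Z/23Z: reduce every sum a + b modulo 23.
Enumerate all 12 pairs:
a = 6: 6+3=9, 6+8=14, 6+12=18, 6+22=5
a = 15: 15+3=18, 15+8=0, 15+12=4, 15+22=14
a = 19: 19+3=22, 19+8=4, 19+12=8, 19+22=18
Distinct residues collected: {0, 4, 5, 8, 9, 14, 18, 22}
|A + B| = 8 (out of 23 total residues).

A + B = {0, 4, 5, 8, 9, 14, 18, 22}


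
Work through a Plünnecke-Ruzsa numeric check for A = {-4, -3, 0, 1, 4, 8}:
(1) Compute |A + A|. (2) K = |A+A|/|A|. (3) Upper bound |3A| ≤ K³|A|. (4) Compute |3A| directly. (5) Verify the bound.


|A| = 6.
Step 1: Compute A + A by enumerating all 36 pairs.
A + A = {-8, -7, -6, -4, -3, -2, 0, 1, 2, 4, 5, 8, 9, 12, 16}, so |A + A| = 15.
Step 2: Doubling constant K = |A + A|/|A| = 15/6 = 15/6 ≈ 2.5000.
Step 3: Plünnecke-Ruzsa gives |3A| ≤ K³·|A| = (2.5000)³ · 6 ≈ 93.7500.
Step 4: Compute 3A = A + A + A directly by enumerating all triples (a,b,c) ∈ A³; |3A| = 28.
Step 5: Check 28 ≤ 93.7500? Yes ✓.

K = 15/6, Plünnecke-Ruzsa bound K³|A| ≈ 93.7500, |3A| = 28, inequality holds.


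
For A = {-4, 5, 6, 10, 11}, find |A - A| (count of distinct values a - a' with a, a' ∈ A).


A - A = {a - a' : a, a' ∈ A}; |A| = 5.
Bounds: 2|A|-1 ≤ |A - A| ≤ |A|² - |A| + 1, i.e. 9 ≤ |A - A| ≤ 21.
Note: 0 ∈ A - A always (from a - a). The set is symmetric: if d ∈ A - A then -d ∈ A - A.
Enumerate nonzero differences d = a - a' with a > a' (then include -d):
Positive differences: {1, 4, 5, 6, 9, 10, 14, 15}
Full difference set: {0} ∪ (positive diffs) ∪ (negative diffs).
|A - A| = 1 + 2·8 = 17 (matches direct enumeration: 17).

|A - A| = 17


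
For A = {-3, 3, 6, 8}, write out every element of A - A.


A - A = {a - a' : a, a' ∈ A}.
Compute a - a' for each ordered pair (a, a'):
a = -3: -3--3=0, -3-3=-6, -3-6=-9, -3-8=-11
a = 3: 3--3=6, 3-3=0, 3-6=-3, 3-8=-5
a = 6: 6--3=9, 6-3=3, 6-6=0, 6-8=-2
a = 8: 8--3=11, 8-3=5, 8-6=2, 8-8=0
Collecting distinct values (and noting 0 appears from a-a):
A - A = {-11, -9, -6, -5, -3, -2, 0, 2, 3, 5, 6, 9, 11}
|A - A| = 13

A - A = {-11, -9, -6, -5, -3, -2, 0, 2, 3, 5, 6, 9, 11}


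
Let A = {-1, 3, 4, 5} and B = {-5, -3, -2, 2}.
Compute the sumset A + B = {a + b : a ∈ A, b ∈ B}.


A + B = {a + b : a ∈ A, b ∈ B}.
Enumerate all |A|·|B| = 4·4 = 16 pairs (a, b) and collect distinct sums.
a = -1: -1+-5=-6, -1+-3=-4, -1+-2=-3, -1+2=1
a = 3: 3+-5=-2, 3+-3=0, 3+-2=1, 3+2=5
a = 4: 4+-5=-1, 4+-3=1, 4+-2=2, 4+2=6
a = 5: 5+-5=0, 5+-3=2, 5+-2=3, 5+2=7
Collecting distinct sums: A + B = {-6, -4, -3, -2, -1, 0, 1, 2, 3, 5, 6, 7}
|A + B| = 12

A + B = {-6, -4, -3, -2, -1, 0, 1, 2, 3, 5, 6, 7}
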